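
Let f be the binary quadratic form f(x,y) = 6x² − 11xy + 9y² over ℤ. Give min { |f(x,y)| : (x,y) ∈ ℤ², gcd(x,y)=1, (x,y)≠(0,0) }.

translate: b→1 (≡-11 mod 12), so (6,-11,9)→(6,1,4)
flip: (6,1,4)→(4,-1,6)
reduced (well bottom): (4,-1,6) with a≤c, −a<b≤a
well minimum = a = 4

4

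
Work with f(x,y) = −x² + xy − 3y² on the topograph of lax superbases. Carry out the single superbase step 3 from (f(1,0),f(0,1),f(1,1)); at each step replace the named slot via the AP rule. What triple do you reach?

start (-1,-3,-3) = (f(1,0),f(0,1),f(1,1))
replace slot 3: 2·((-1)+(-3)) − (-3) = -5 → (-1,-3,-5)

-1,-3,-5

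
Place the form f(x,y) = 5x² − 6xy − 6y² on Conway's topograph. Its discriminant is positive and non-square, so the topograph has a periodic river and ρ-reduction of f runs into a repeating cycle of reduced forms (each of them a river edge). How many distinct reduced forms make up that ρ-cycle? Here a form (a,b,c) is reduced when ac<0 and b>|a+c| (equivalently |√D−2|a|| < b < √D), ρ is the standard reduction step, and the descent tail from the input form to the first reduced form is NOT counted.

D = 156, ⌊√D⌋ = 12
descent: ρ → (-6,6,5)  [lands on river]
river: ρ → (5,4,-7)
river: ρ → (-7,10,2)
river: ρ → (2,10,-7)
river: ρ → (-7,4,5)
river: ρ → (5,6,-6)
ρ-cycle length = 6 (tail of 1 descent step not counted)

6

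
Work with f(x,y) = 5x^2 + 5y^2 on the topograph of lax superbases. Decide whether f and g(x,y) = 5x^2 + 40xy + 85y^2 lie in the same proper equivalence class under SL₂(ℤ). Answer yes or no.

D₁ = -100, D₂ = -100
f: reduced (well bottom): (5,0,5) with a≤c, −a<b≤a
g: translate: b→0 (≡40 mod 10), so (5,40,85)→(5,0,5)
g: reduced (well bottom): (5,0,5) with a≤c, −a<b≤a
reduced forms (5, 0, 5) vs (5, 0, 5) ⇒ equivalent

yes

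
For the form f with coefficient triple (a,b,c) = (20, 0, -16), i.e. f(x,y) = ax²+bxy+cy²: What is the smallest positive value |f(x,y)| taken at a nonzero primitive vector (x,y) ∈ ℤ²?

descent: ρ → (-16,32,4)  [lands on river]
river: ρ → (4,32,-16)
closes: descent 1, river 2
min |a| on river = 4

4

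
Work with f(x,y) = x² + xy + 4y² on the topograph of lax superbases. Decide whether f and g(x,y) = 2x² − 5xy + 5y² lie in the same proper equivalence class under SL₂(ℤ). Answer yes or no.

D₁ = -15, D₂ = -15
f: reduced (well bottom): (1,1,4) with a≤c, −a<b≤a
g: translate: b→-1 (≡-5 mod 4), so (2,-5,5)→(2,-1,2)
g: flip: (2,-1,2)→(2,1,2)
g: reduced (well bottom): (2,1,2) with a≤c, −a<b≤a
reduced forms (1, 1, 4) vs (2, 1, 2) ⇒ inequivalent

no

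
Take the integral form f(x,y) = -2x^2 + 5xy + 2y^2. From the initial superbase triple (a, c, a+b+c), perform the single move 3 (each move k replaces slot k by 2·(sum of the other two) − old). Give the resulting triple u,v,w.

start (-2,2,5) = (f(1,0),f(0,1),f(1,1))
replace slot 3: 2·((-2)+2) − 5 = -5 → (-2,2,-5)

-2,2,-5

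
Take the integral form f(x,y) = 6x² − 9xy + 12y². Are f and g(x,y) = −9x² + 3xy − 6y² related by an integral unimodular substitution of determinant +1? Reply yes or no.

D₁ = -207, D₂ = -207
f: translate: b→3 (≡-9 mod 12), so (6,-9,12)→(6,3,9)
f: reduced (well bottom): (6,3,9) with a≤c, −a<b≤a
g is negative-definite; reduce −g:
−g: flip: (9,-3,6)→(6,3,9)
−g: reduced (well bottom): (6,3,9) with a≤c, −a<b≤a
flip sign back: reduced form of g is (-6,-3,-9)
reduced forms (6, 3, 9) vs (-6, -3, -9) ⇒ inequivalent

no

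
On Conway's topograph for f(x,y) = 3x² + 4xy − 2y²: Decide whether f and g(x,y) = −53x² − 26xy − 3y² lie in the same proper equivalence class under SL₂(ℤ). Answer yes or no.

D₁ = 40, D₂ = 40
river cycle of f (length 6): (-2, 4, 3), (3, 2, -3), (-3, 4, 2), (2, 4, -3), (-3, 2, 3), (3, 4, -2)
river cycle of g (length 6): (-3, 2, 3), (3, 4, -2), (-2, 4, 3), (3, 2, -3), (-3, 4, 2), (2, 4, -3)
cycles coincide ⇒ equivalent

yes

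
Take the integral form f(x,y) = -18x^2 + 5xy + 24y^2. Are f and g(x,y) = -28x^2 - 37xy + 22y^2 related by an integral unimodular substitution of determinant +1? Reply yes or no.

D₁ = 1753, D₂ = 3833
discriminants differ ⇒ not SL₂(ℤ)-equivalent

no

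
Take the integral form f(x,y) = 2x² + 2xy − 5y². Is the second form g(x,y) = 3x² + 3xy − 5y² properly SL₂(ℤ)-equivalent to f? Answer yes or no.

D₁ = 44, D₂ = 69
discriminants differ ⇒ not SL₂(ℤ)-equivalent

no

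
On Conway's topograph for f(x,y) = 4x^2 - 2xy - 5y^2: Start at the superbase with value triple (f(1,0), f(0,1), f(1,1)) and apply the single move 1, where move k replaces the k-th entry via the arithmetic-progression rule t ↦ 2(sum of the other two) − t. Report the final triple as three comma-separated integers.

start (4,-5,-3) = (f(1,0),f(0,1),f(1,1))
replace slot 1: 2·((-5)+(-3)) − 4 = -20 → (-20,-5,-3)

-20,-5,-3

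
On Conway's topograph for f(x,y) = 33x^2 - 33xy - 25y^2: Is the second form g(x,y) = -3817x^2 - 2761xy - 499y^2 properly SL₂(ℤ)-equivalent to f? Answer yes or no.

D₁ = 4389, D₂ = 4389
river cycle of f (length 6): (-25, 33, 33), (33, 33, -25), (-25, 17, 41), (41, 65, -1), (-1, 65, 41), (41, 17, -25)
river cycle of g (length 6): (-25, 33, 33), (33, 33, -25), (-25, 17, 41), (41, 65, -1), (-1, 65, 41), (41, 17, -25)
cycles coincide ⇒ equivalent

yes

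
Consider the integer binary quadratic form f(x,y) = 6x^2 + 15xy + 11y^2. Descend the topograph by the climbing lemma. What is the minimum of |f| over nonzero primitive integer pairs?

translate: b→3 (≡15 mod 12), so (6,15,11)→(6,3,2)
flip: (6,3,2)→(2,-3,6)
translate: b→1 (≡-3 mod 4), so (2,-3,6)→(2,1,5)
reduced (well bottom): (2,1,5) with a≤c, −a<b≤a
well minimum = a = 2

2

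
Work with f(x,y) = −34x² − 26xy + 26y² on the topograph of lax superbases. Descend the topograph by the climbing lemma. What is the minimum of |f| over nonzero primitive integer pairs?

descent: ρ → (26,26,-34)  [lands on river]
river: ρ → (-34,42,18)
river: ρ → (18,30,-46)
river: ρ → (-46,62,2)
river: ρ → (2,62,-46)
river: ρ → (-46,30,18)
river: ρ → (18,42,-34)
river: ρ → (-34,26,26)
closes: descent 1, river 8
min |a| on river = 2

2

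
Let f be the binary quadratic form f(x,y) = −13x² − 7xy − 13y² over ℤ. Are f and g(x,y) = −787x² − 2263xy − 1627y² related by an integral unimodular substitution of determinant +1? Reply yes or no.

D₁ = -627, D₂ = -627
f is negative-definite; reduce −f:
−f: reduced (well bottom): (13,7,13) with a≤c, −a<b≤a
flip sign back: reduced form of f is (-13,-7,-13)
g is negative-definite; reduce −g:
−g: translate: b→689 (≡2263 mod 1574), so (787,2263,1627)→(787,689,151)
−g: flip: (787,689,151)→(151,-689,787)
−g: translate: b→-85 (≡-689 mod 302), so (151,-689,787)→(151,-85,13)
−g: flip: (151,-85,13)→(13,85,151)
−g: translate: b→7 (≡85 mod 26), so (13,85,151)→(13,7,13)
−g: reduced (well bottom): (13,7,13) with a≤c, −a<b≤a
flip sign back: reduced form of g is (-13,-7,-13)
reduced forms (-13, -7, -13) vs (-13, -7, -13) ⇒ equivalent

yes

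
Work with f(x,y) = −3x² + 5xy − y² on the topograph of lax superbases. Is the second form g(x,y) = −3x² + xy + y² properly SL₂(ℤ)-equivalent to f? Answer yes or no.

D₁ = 13, D₂ = 13
river cycle of f (length 2): (-1, 3, 1), (1, 3, -1)
river cycle of g (length 2): (1, 3, -1), (-1, 3, 1)
cycles coincide ⇒ equivalent

yes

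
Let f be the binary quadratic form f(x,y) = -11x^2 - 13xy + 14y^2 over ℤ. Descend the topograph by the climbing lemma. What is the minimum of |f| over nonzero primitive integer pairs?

descent: ρ → (14,13,-11)  [lands on river]
river: ρ → (-11,9,16)
river: ρ → (16,23,-4)
river: ρ → (-4,25,10)
river: ρ → (10,15,-14)
river: ρ → (-14,13,11)
river: ρ → (11,9,-16)
river: ρ → (-16,23,4)
river: ρ → (4,25,-10)
river: ρ → (-10,15,14)
closes: descent 1, river 10
min |a| on river = 4

4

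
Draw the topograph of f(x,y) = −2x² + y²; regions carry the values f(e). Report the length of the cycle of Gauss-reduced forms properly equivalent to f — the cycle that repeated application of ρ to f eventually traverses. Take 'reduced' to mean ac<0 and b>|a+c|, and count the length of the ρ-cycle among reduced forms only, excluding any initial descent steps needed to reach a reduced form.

D = 8, ⌊√D⌋ = 2
descent: ρ → (1,2,-1)  [lands on river]
river: ρ → (-1,2,1)
ρ-cycle length = 2 (tail of 1 descent step not counted)

2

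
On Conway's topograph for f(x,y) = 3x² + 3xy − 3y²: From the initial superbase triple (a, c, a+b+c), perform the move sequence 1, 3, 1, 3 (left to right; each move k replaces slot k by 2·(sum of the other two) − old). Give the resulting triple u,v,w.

start (3,-3,3) = (f(1,0),f(0,1),f(1,1))
replace slot 1: 2·((-3)+3) − 3 = -3 → (-3,-3,3)
replace slot 3: 2·((-3)+(-3)) − 3 = -15 → (-3,-3,-15)
replace slot 1: 2·((-3)+(-15)) − (-3) = -33 → (-33,-3,-15)
replace slot 3: 2·((-33)+(-3)) − (-15) = -57 → (-33,-3,-57)

-33,-3,-57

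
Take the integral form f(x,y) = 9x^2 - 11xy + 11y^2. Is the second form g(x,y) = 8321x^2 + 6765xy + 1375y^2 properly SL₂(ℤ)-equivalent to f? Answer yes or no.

D₁ = -275, D₂ = -275
f: translate: b→7 (≡-11 mod 18), so (9,-11,11)→(9,7,9)
f: reduced (well bottom): (9,7,9) with a≤c, −a<b≤a
g: flip: (8321,6765,1375)→(1375,-6765,8321)
g: translate: b→-1265 (≡-6765 mod 2750), so (1375,-6765,8321)→(1375,-1265,291)
g: flip: (1375,-1265,291)→(291,1265,1375)
g: translate: b→101 (≡1265 mod 582), so (291,1265,1375)→(291,101,9)
g: flip: (291,101,9)→(9,-101,291)
g: translate: b→7 (≡-101 mod 18), so (9,-101,291)→(9,7,9)
g: reduced (well bottom): (9,7,9) with a≤c, −a<b≤a
reduced forms (9, 7, 9) vs (9, 7, 9) ⇒ equivalent

yes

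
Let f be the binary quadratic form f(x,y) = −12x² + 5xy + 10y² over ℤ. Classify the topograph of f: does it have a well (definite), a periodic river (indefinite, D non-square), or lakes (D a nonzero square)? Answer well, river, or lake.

D = b²−4ac = 5² − 4·(-12)·10 = 505
D > 0 non-square ⇒ indefinite ⇒ periodic river

river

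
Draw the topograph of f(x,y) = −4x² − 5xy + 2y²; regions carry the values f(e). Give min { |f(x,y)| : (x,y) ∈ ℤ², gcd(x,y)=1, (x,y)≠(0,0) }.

descent: ρ → (2,5,-4)  [lands on river]
river: ρ → (-4,3,3)
river: ρ → (3,3,-4)
river: ρ → (-4,5,2)
river: ρ → (2,7,-1)
river: ρ → (-1,7,2)
closes: descent 1, river 6
min |a| on river = 1

1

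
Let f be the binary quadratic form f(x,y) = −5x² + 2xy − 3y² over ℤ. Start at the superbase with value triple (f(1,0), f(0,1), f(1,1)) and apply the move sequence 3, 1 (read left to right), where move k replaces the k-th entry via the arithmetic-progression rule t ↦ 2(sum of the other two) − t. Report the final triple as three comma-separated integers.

start (-5,-3,-6) = (f(1,0),f(0,1),f(1,1))
replace slot 3: 2·((-5)+(-3)) − (-6) = -10 → (-5,-3,-10)
replace slot 1: 2·((-3)+(-10)) − (-5) = -21 → (-21,-3,-10)

-21,-3,-10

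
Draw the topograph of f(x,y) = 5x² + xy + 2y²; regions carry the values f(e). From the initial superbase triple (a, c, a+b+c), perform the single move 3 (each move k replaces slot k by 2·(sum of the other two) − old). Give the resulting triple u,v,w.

start (5,2,8) = (f(1,0),f(0,1),f(1,1))
replace slot 3: 2·(5+2) − 8 = 6 → (5,2,6)

5,2,6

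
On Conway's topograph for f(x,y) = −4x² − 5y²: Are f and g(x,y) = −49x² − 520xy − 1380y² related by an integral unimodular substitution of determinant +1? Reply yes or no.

D₁ = -80, D₂ = -80
f is negative-definite; reduce −f:
−f: reduced (well bottom): (4,0,5) with a≤c, −a<b≤a
flip sign back: reduced form of f is (-4,0,-5)
g is negative-definite; reduce −g:
−g: translate: b→30 (≡520 mod 98), so (49,520,1380)→(49,30,5)
−g: flip: (49,30,5)→(5,-30,49)
−g: translate: b→0 (≡-30 mod 10), so (5,-30,49)→(5,0,4)
−g: flip: (5,0,4)→(4,0,5)
−g: reduced (well bottom): (4,0,5) with a≤c, −a<b≤a
flip sign back: reduced form of g is (-4,0,-5)
reduced forms (-4, 0, -5) vs (-4, 0, -5) ⇒ equivalent

yes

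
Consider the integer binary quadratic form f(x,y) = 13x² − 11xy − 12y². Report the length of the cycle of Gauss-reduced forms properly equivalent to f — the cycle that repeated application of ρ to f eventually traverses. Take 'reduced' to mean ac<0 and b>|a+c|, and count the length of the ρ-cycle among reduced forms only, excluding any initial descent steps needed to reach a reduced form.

D = 745, ⌊√D⌋ = 27
descent: ρ → (-12,11,13)  [lands on river]
river: ρ → (13,15,-10)
river: ρ → (-10,25,3)
river: ρ → (3,23,-18)
river: ρ → (-18,13,8)
river: ρ → (8,19,-12)
river: ρ → (-12,5,15)
river: ρ → (15,25,-2)
river: ρ → (-2,27,2)
river: ρ → (2,25,-15)
river: ρ → (-15,5,12)
river: ρ → (12,19,-8)
river: ρ → (-8,13,18)
river: ρ → (18,23,-3)
river: ρ → (-3,25,10)
river: ρ → (10,15,-13)
river: ρ → (-13,11,12)
river: ρ → (12,13,-12)
ρ-cycle length = 18 (tail of 1 descent step not counted)

18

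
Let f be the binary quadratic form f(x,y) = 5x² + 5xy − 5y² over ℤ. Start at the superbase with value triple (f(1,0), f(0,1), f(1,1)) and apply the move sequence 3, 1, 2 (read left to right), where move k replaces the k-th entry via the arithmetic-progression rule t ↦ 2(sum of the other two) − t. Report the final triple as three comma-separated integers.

start (5,-5,5) = (f(1,0),f(0,1),f(1,1))
replace slot 3: 2·(5+(-5)) − 5 = -5 → (5,-5,-5)
replace slot 1: 2·((-5)+(-5)) − 5 = -25 → (-25,-5,-5)
replace slot 2: 2·((-25)+(-5)) − (-5) = -55 → (-25,-55,-5)

-25,-55,-5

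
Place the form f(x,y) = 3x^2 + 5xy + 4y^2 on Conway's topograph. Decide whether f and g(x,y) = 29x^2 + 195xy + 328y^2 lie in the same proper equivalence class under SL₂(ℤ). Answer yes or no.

D₁ = -23, D₂ = -23
f: translate: b→-1 (≡5 mod 6), so (3,5,4)→(3,-1,2)
f: flip: (3,-1,2)→(2,1,3)
f: reduced (well bottom): (2,1,3) with a≤c, −a<b≤a
g: translate: b→21 (≡195 mod 58), so (29,195,328)→(29,21,4)
g: flip: (29,21,4)→(4,-21,29)
g: translate: b→3 (≡-21 mod 8), so (4,-21,29)→(4,3,2)
g: flip: (4,3,2)→(2,-3,4)
g: translate: b→1 (≡-3 mod 4), so (2,-3,4)→(2,1,3)
g: reduced (well bottom): (2,1,3) with a≤c, −a<b≤a
reduced forms (2, 1, 3) vs (2, 1, 3) ⇒ equivalent

yes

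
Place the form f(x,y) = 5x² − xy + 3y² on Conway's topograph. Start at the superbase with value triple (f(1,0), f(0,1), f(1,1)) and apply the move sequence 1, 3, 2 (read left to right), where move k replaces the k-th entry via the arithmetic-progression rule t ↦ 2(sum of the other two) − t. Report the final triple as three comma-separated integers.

start (5,3,7) = (f(1,0),f(0,1),f(1,1))
replace slot 1: 2·(3+7) − 5 = 15 → (15,3,7)
replace slot 3: 2·(15+3) − 7 = 29 → (15,3,29)
replace slot 2: 2·(15+29) − 3 = 85 → (15,85,29)

15,85,29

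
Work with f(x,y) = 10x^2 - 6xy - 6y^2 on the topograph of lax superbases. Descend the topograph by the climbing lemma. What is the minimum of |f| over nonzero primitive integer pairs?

descent: ρ → (-6,6,10)  [lands on river]
river: ρ → (10,14,-2)
river: ρ → (-2,14,10)
river: ρ → (10,6,-6)
closes: descent 1, river 4
min |a| on river = 2

2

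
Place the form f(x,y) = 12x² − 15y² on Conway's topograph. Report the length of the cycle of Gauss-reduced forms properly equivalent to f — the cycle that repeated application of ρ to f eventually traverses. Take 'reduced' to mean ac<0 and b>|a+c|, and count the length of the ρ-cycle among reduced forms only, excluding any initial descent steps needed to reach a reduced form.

D = 720, ⌊√D⌋ = 26
descent: ρ → (-15,0,12)
descent: ρ → (12,24,-3)  [lands on river]
river: ρ → (-3,24,12)
ρ-cycle length = 2 (tail of 2 descent steps not counted)

2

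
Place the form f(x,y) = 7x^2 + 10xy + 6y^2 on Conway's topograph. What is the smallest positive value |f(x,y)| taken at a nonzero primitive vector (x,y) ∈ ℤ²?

translate: b→-4 (≡10 mod 14), so (7,10,6)→(7,-4,3)
flip: (7,-4,3)→(3,4,7)
translate: b→-2 (≡4 mod 6), so (3,4,7)→(3,-2,6)
reduced (well bottom): (3,-2,6) with a≤c, −a<b≤a
well minimum = a = 3

3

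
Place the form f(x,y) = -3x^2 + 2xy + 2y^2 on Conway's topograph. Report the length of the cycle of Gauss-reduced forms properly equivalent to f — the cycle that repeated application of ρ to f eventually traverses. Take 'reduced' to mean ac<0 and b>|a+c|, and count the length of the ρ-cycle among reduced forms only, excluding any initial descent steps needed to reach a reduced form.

D = 28, ⌊√D⌋ = 5
river: ρ → (2,2,-3)
river: ρ → (-3,4,1)
river: ρ → (1,4,-3)
river: ρ → (-3,2,2)
ρ-cycle length = 4 (tail of 0 descent steps not counted)

4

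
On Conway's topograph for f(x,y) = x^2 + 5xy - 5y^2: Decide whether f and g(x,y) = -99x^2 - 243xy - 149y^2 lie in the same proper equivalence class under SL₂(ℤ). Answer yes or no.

D₁ = 45, D₂ = 45
river cycle of f (length 2): (-5, 5, 1), (1, 5, -5)
river cycle of g (length 2): (-5, 5, 1), (1, 5, -5)
cycles coincide ⇒ equivalent

yes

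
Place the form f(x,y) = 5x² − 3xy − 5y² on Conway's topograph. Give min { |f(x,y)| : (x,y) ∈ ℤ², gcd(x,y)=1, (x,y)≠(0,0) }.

descent: ρ → (-5,3,5)  [lands on river]
river: ρ → (5,7,-3)
river: ρ → (-3,5,7)
river: ρ → (7,9,-1)
river: ρ → (-1,9,7)
river: ρ → (7,5,-3)
river: ρ → (-3,7,5)
river: ρ → (5,3,-5)
river: ρ → (-5,7,3)
river: ρ → (3,5,-7)
river: ρ → (-7,9,1)
river: ρ → (1,9,-7)
river: ρ → (-7,5,3)
river: ρ → (3,7,-5)
closes: descent 1, river 14
min |a| on river = 1

1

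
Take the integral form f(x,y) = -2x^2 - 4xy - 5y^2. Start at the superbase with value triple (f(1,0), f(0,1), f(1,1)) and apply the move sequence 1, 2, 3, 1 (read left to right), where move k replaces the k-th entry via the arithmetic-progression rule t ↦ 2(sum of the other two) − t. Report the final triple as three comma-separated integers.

start (-2,-5,-11) = (f(1,0),f(0,1),f(1,1))
replace slot 1: 2·((-5)+(-11)) − (-2) = -30 → (-30,-5,-11)
replace slot 2: 2·((-30)+(-11)) − (-5) = -77 → (-30,-77,-11)
replace slot 3: 2·((-30)+(-77)) − (-11) = -203 → (-30,-77,-203)
replace slot 1: 2·((-77)+(-203)) − (-30) = -530 → (-530,-77,-203)

-530,-77,-203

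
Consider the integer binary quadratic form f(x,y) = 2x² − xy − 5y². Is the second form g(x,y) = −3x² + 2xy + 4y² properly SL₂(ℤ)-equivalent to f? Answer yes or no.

D₁ = 41, D₂ = 52
discriminants differ ⇒ not SL₂(ℤ)-equivalent

no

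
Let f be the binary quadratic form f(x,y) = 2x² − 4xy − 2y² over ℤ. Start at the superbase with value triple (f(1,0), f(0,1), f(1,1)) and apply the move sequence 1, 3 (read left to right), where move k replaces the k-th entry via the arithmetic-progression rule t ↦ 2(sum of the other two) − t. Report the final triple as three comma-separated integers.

start (2,-2,-4) = (f(1,0),f(0,1),f(1,1))
replace slot 1: 2·((-2)+(-4)) − 2 = -14 → (-14,-2,-4)
replace slot 3: 2·((-14)+(-2)) − (-4) = -28 → (-14,-2,-28)

-14,-2,-28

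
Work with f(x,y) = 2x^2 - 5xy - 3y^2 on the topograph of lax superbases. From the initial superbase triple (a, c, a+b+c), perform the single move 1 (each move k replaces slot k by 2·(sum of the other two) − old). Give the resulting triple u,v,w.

start (2,-3,-6) = (f(1,0),f(0,1),f(1,1))
replace slot 1: 2·((-3)+(-6)) − 2 = -20 → (-20,-3,-6)

-20,-3,-6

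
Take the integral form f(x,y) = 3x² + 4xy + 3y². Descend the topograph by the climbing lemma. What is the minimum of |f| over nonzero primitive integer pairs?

translate: b→-2 (≡4 mod 6), so (3,4,3)→(3,-2,2)
flip: (3,-2,2)→(2,2,3)
reduced (well bottom): (2,2,3) with a≤c, −a<b≤a
well minimum = a = 2

2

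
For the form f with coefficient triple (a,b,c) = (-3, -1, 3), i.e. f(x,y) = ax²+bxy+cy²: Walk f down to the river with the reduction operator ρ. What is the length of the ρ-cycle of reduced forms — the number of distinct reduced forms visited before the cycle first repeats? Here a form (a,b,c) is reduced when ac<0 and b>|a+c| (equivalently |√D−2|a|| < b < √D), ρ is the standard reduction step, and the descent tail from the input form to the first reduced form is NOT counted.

D = 37, ⌊√D⌋ = 6
descent: ρ → (3,1,-3)  [lands on river]
river: ρ → (-3,5,1)
river: ρ → (1,5,-3)
river: ρ → (-3,1,3)
river: ρ → (3,5,-1)
river: ρ → (-1,5,3)
ρ-cycle length = 6 (tail of 1 descent step not counted)

6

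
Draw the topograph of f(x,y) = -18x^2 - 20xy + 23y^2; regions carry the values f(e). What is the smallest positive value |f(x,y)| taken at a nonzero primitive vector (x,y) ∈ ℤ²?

descent: ρ → (23,20,-18)  [lands on river]
river: ρ → (-18,16,25)
river: ρ → (25,34,-9)
river: ρ → (-9,38,17)
river: ρ → (17,30,-17)
river: ρ → (-17,38,9)
river: ρ → (9,34,-25)
river: ρ → (-25,16,18)
river: ρ → (18,20,-23)
river: ρ → (-23,26,15)
river: ρ → (15,34,-15)
river: ρ → (-15,26,23)
closes: descent 1, river 12
min |a| on river = 9

9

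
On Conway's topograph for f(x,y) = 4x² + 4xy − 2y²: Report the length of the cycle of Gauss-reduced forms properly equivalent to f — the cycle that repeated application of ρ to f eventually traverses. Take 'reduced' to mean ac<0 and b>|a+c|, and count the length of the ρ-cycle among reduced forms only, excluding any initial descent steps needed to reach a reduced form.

D = 48, ⌊√D⌋ = 6
river: ρ → (-2,4,4)
river: ρ → (4,4,-2)
ρ-cycle length = 2 (tail of 0 descent steps not counted)

2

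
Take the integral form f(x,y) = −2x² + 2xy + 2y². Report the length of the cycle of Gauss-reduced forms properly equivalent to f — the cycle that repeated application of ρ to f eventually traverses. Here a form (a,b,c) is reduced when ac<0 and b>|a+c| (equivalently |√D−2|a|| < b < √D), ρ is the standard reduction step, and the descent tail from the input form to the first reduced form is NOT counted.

D = 20, ⌊√D⌋ = 4
river: ρ → (2,2,-2)
river: ρ → (-2,2,2)
ρ-cycle length = 2 (tail of 0 descent steps not counted)

2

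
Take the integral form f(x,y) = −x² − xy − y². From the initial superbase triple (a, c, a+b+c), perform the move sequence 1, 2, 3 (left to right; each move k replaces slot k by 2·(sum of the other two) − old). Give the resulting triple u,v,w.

start (-1,-1,-3) = (f(1,0),f(0,1),f(1,1))
replace slot 1: 2·((-1)+(-3)) − (-1) = -7 → (-7,-1,-3)
replace slot 2: 2·((-7)+(-3)) − (-1) = -19 → (-7,-19,-3)
replace slot 3: 2·((-7)+(-19)) − (-3) = -49 → (-7,-19,-49)

-7,-19,-49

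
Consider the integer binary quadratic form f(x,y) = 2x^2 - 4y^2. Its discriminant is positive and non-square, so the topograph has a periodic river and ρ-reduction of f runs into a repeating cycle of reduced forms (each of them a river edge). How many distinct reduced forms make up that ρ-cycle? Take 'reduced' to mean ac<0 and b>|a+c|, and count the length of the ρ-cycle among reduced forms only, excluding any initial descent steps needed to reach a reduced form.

D = 32, ⌊√D⌋ = 5
descent: ρ → (-4,0,2)
descent: ρ → (2,4,-2)  [lands on river]
river: ρ → (-2,4,2)
ρ-cycle length = 2 (tail of 2 descent steps not counted)

2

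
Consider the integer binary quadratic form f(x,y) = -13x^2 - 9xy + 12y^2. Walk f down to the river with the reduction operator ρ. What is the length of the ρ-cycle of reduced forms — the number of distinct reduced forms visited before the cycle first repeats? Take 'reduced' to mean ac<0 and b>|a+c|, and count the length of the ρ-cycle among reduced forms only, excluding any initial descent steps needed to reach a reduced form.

D = 705, ⌊√D⌋ = 26
descent: ρ → (12,9,-13)  [lands on river]
river: ρ → (-13,17,8)
river: ρ → (8,15,-15)
river: ρ → (-15,15,8)
river: ρ → (8,17,-13)
river: ρ → (-13,9,12)
river: ρ → (12,15,-10)
river: ρ → (-10,25,2)
river: ρ → (2,23,-22)
river: ρ → (-22,21,3)
river: ρ → (3,21,-22)
river: ρ → (-22,23,2)
river: ρ → (2,25,-10)
river: ρ → (-10,15,12)
ρ-cycle length = 14 (tail of 1 descent step not counted)

14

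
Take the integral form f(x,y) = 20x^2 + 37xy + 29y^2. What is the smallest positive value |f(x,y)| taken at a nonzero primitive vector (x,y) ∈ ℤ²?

translate: b→-3 (≡37 mod 40), so (20,37,29)→(20,-3,12)
flip: (20,-3,12)→(12,3,20)
reduced (well bottom): (12,3,20) with a≤c, −a<b≤a
well minimum = a = 12

12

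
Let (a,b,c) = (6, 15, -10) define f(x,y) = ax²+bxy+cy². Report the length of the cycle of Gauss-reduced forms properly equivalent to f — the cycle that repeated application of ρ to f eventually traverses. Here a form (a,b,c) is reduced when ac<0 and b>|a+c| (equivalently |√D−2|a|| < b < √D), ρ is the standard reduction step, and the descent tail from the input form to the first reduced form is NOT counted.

D = 465, ⌊√D⌋ = 21
river: ρ → (-10,5,11)
river: ρ → (11,17,-4)
river: ρ → (-4,15,15)
river: ρ → (15,15,-4)
river: ρ → (-4,17,11)
river: ρ → (11,5,-10)
river: ρ → (-10,15,6)
river: ρ → (6,21,-1)
river: ρ → (-1,21,6)
river: ρ → (6,15,-10)
ρ-cycle length = 10 (tail of 0 descent steps not counted)

10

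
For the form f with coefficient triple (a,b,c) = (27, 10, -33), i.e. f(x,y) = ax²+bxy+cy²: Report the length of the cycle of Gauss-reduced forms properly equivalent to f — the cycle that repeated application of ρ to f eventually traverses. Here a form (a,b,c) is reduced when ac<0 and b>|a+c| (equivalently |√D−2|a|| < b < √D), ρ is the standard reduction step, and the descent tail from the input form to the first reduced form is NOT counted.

D = 3664, ⌊√D⌋ = 60
river: ρ → (-33,56,4)
river: ρ → (4,56,-33)
river: ρ → (-33,10,27)
river: ρ → (27,44,-16)
river: ρ → (-16,52,15)
river: ρ → (15,38,-37)
river: ρ → (-37,36,16)
river: ρ → (16,60,-1)
river: ρ → (-1,60,16)
river: ρ → (16,36,-37)
river: ρ → (-37,38,15)
river: ρ → (15,52,-16)
river: ρ → (-16,44,27)
river: ρ → (27,10,-33)
ρ-cycle length = 14 (tail of 0 descent steps not counted)

14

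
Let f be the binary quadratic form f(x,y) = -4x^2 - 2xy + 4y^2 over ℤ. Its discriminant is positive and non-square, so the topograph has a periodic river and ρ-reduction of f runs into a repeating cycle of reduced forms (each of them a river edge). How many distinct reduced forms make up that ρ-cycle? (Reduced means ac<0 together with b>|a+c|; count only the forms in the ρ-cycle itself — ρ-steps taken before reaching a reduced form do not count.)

D = 68, ⌊√D⌋ = 8
descent: ρ → (4,2,-4)  [lands on river]
river: ρ → (-4,6,2)
river: ρ → (2,6,-4)
river: ρ → (-4,2,4)
river: ρ → (4,6,-2)
river: ρ → (-2,6,4)
ρ-cycle length = 6 (tail of 1 descent step not counted)

6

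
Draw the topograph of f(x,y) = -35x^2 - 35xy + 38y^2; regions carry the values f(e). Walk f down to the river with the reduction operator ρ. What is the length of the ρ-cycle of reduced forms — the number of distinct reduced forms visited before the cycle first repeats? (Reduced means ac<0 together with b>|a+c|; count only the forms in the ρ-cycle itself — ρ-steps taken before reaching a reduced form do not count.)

D = 6545, ⌊√D⌋ = 80
descent: ρ → (38,35,-35)  [lands on river]
river: ρ → (-35,35,38)
river: ρ → (38,41,-32)
river: ρ → (-32,23,47)
river: ρ → (47,71,-8)
river: ρ → (-8,73,38)
river: ρ → (38,79,-2)
river: ρ → (-2,77,77)
river: ρ → (77,77,-2)
river: ρ → (-2,79,38)
river: ρ → (38,73,-8)
river: ρ → (-8,71,47)
river: ρ → (47,23,-32)
river: ρ → (-32,41,38)
ρ-cycle length = 14 (tail of 1 descent step not counted)

14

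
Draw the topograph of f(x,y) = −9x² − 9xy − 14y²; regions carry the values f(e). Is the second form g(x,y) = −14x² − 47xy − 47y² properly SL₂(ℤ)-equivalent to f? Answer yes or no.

D₁ = -423, D₂ = -423
f is negative-definite; reduce −f:
−f: reduced (well bottom): (9,9,14) with a≤c, −a<b≤a
flip sign back: reduced form of f is (-9,-9,-14)
g is negative-definite; reduce −g:
−g: translate: b→-9 (≡47 mod 28), so (14,47,47)→(14,-9,9)
−g: flip: (14,-9,9)→(9,9,14)
−g: reduced (well bottom): (9,9,14) with a≤c, −a<b≤a
flip sign back: reduced form of g is (-9,-9,-14)
reduced forms (-9, -9, -14) vs (-9, -9, -14) ⇒ equivalent

yes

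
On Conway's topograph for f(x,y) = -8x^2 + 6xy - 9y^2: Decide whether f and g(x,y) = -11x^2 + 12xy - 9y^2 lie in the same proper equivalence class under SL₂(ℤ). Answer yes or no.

D₁ = -252, D₂ = -252
f is negative-definite; reduce −f:
−f: reduced (well bottom): (8,-6,9) with a≤c, −a<b≤a
flip sign back: reduced form of f is (-8,6,-9)
g is negative-definite; reduce −g:
−g: translate: b→10 (≡-12 mod 22), so (11,-12,9)→(11,10,8)
−g: flip: (11,10,8)→(8,-10,11)
−g: translate: b→6 (≡-10 mod 16), so (8,-10,11)→(8,6,9)
−g: reduced (well bottom): (8,6,9) with a≤c, −a<b≤a
flip sign back: reduced form of g is (-8,-6,-9)
reduced forms (-8, 6, -9) vs (-8, -6, -9) ⇒ inequivalent

no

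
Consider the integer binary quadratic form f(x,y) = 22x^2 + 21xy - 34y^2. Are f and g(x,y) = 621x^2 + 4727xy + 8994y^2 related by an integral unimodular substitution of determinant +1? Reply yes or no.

D₁ = 3433, D₂ = 3433
river cycle of f (length 138): (-34, 47, 9), (9, 43, -44), (-44, 45, 8), (8, 51, -26), (-26, 53, 6), (6, 55, -17), (-17, 47, 18), (18, 25, -39), (-39, 53, 4), (4, 51, -52), … (128 more)
river cycle of g (length 138): (22, 21, -34), (-34, 47, 9), (9, 43, -44), (-44, 45, 8), (8, 51, -26), (-26, 53, 6), (6, 55, -17), (-17, 47, 18), (18, 25, -39), (-39, 53, 4), … (128 more)
cycles coincide ⇒ equivalent

yes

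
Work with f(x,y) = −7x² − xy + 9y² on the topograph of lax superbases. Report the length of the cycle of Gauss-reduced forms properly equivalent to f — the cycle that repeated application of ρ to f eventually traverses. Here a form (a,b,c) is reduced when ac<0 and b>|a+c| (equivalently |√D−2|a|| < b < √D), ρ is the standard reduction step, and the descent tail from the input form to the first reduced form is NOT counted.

D = 253, ⌊√D⌋ = 15
descent: ρ → (9,1,-7)
descent: ρ → (-7,13,3)  [lands on river]
river: ρ → (3,11,-11)
river: ρ → (-11,11,3)
river: ρ → (3,13,-7)
river: ρ → (-7,15,1)
river: ρ → (1,15,-7)
ρ-cycle length = 6 (tail of 2 descent steps not counted)

6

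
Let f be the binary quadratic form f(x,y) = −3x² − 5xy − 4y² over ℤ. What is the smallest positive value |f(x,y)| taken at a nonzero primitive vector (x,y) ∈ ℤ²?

translate: b→-1 (≡5 mod 6), so (3,5,4)→(3,-1,2)
flip: (3,-1,2)→(2,1,3)
reduced (well bottom): (2,1,3) with a≤c, −a<b≤a
well minimum |f| = |-2| = 2 (negative-definite)

2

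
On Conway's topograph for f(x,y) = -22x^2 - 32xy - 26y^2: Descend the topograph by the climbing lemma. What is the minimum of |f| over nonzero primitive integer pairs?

translate: b→-12 (≡32 mod 44), so (22,32,26)→(22,-12,16)
flip: (22,-12,16)→(16,12,22)
reduced (well bottom): (16,12,22) with a≤c, −a<b≤a
well minimum |f| = |-16| = 16 (negative-definite)

16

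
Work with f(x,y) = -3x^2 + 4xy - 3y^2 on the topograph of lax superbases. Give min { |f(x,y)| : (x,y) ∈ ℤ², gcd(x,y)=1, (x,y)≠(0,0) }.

translate: b→2 (≡-4 mod 6), so (3,-4,3)→(3,2,2)
flip: (3,2,2)→(2,-2,3)
translate: b→2 (≡-2 mod 4), so (2,-2,3)→(2,2,3)
reduced (well bottom): (2,2,3) with a≤c, −a<b≤a
well minimum |f| = |-2| = 2 (negative-definite)

2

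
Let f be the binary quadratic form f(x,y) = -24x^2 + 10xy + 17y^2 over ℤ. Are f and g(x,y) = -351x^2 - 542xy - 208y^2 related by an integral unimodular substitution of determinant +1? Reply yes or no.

D₁ = 1732, D₂ = 1732
river cycle of f (length 42): (17, 24, -17), (-17, 10, 24), (24, 38, -3), (-3, 40, 11), (11, 26, -24), (-24, 22, 13), (13, 30, -16), (-16, 34, 9), (9, 38, -8), (-8, 26, 33), … (32 more)
river cycle of g (length 42): (-17, 10, 24), (24, 38, -3), (-3, 40, 11), (11, 26, -24), (-24, 22, 13), (13, 30, -16), (-16, 34, 9), (9, 38, -8), (-8, 26, 33), (33, 40, -1), … (32 more)
cycles coincide ⇒ equivalent

yes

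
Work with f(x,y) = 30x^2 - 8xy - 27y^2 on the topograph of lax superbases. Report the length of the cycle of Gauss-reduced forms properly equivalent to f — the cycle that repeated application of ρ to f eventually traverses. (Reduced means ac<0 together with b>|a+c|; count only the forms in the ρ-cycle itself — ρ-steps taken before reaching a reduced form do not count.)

D = 3304, ⌊√D⌋ = 57
descent: ρ → (-27,8,30)  [lands on river]
river: ρ → (30,52,-5)
river: ρ → (-5,48,50)
river: ρ → (50,52,-3)
river: ρ → (-3,56,14)
river: ρ → (14,56,-3)
river: ρ → (-3,52,50)
river: ρ → (50,48,-5)
river: ρ → (-5,52,30)
river: ρ → (30,8,-27)
river: ρ → (-27,46,11)
river: ρ → (11,42,-35)
river: ρ → (-35,28,18)
river: ρ → (18,44,-19)
river: ρ → (-19,32,30)
river: ρ → (30,28,-21)
river: ρ → (-21,56,2)
river: ρ → (2,56,-21)
river: ρ → (-21,28,30)
river: ρ → (30,32,-19)
river: ρ → (-19,44,18)
river: ρ → (18,28,-35)
river: ρ → (-35,42,11)
river: ρ → (11,46,-27)
ρ-cycle length = 24 (tail of 1 descent step not counted)

24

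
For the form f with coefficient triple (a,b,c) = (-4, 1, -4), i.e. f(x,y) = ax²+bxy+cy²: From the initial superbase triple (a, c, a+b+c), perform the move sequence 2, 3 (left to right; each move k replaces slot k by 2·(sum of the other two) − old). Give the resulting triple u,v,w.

start (-4,-4,-7) = (f(1,0),f(0,1),f(1,1))
replace slot 2: 2·((-4)+(-7)) − (-4) = -18 → (-4,-18,-7)
replace slot 3: 2·((-4)+(-18)) − (-7) = -37 → (-4,-18,-37)

-4,-18,-37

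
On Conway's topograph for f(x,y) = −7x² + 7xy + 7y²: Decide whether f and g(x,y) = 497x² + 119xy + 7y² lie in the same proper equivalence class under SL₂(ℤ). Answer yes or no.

D₁ = 245, D₂ = 245
river cycle of f (length 2): (7, 7, -7), (-7, 7, 7)
river cycle of g (length 2): (7, 7, -7), (-7, 7, 7)
cycles coincide ⇒ equivalent

yes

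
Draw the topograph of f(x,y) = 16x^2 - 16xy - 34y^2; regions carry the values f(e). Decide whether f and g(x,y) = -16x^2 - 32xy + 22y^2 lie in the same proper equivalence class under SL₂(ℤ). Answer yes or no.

D₁ = 2432, D₂ = 2432
river cycle of f (length 2): (16, 48, -2), (-2, 48, 16)
river cycle of g (length 6): (22, 32, -16), (-16, 32, 22), (22, 12, -26), (-26, 40, 8), (8, 40, -26), (-26, 12, 22)
cycles differ ⇒ inequivalent

no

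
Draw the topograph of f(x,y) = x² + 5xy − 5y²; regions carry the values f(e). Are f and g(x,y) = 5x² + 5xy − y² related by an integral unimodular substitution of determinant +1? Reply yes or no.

D₁ = 45, D₂ = 45
river cycle of f (length 2): (-5, 5, 1), (1, 5, -5)
river cycle of g (length 2): (-1, 5, 5), (5, 5, -1)
cycles differ ⇒ inequivalent

no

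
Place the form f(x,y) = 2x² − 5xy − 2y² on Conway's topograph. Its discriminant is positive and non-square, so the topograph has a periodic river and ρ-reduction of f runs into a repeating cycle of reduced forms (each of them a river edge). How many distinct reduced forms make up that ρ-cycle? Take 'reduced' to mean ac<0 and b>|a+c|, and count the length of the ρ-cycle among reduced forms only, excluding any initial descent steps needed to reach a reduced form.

D = 41, ⌊√D⌋ = 6
descent: ρ → (-2,5,2)  [lands on river]
river: ρ → (2,3,-4)
river: ρ → (-4,5,1)
river: ρ → (1,5,-4)
river: ρ → (-4,3,2)
river: ρ → (2,5,-2)
river: ρ → (-2,3,4)
river: ρ → (4,5,-1)
river: ρ → (-1,5,4)
river: ρ → (4,3,-2)
ρ-cycle length = 10 (tail of 1 descent step not counted)

10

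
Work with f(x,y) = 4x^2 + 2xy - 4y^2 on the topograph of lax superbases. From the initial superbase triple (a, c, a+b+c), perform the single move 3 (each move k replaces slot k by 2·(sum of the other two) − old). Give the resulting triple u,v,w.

start (4,-4,2) = (f(1,0),f(0,1),f(1,1))
replace slot 3: 2·(4+(-4)) − 2 = -2 → (4,-4,-2)

4,-4,-2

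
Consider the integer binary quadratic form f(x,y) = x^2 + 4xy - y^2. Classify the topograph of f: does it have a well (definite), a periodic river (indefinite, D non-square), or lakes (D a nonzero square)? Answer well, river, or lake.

D = b²−4ac = 4² − 4·1·(-1) = 20
D > 0 non-square ⇒ indefinite ⇒ periodic river

river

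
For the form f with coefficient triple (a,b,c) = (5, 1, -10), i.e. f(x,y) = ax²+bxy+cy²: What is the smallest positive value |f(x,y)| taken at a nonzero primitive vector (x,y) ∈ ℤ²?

descent: ρ → (-10,-1,5)
descent: ρ → (5,11,-4)  [lands on river]
river: ρ → (-4,13,2)
river: ρ → (2,11,-10)
river: ρ → (-10,9,3)
river: ρ → (3,9,-10)
river: ρ → (-10,11,2)
river: ρ → (2,13,-4)
river: ρ → (-4,11,5)
river: ρ → (5,9,-6)
river: ρ → (-6,3,8)
river: ρ → (8,13,-1)
river: ρ → (-1,13,8)
river: ρ → (8,3,-6)
river: ρ → (-6,9,5)
closes: descent 2, river 14
min |a| on river = 1

1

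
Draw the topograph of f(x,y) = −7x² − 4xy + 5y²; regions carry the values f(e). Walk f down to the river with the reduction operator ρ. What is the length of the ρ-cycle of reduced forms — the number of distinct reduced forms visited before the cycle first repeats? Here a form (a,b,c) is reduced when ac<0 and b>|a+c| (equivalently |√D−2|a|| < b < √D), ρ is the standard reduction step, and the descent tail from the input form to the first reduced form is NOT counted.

D = 156, ⌊√D⌋ = 12
descent: ρ → (5,4,-7)  [lands on river]
river: ρ → (-7,10,2)
river: ρ → (2,10,-7)
river: ρ → (-7,4,5)
river: ρ → (5,6,-6)
river: ρ → (-6,6,5)
ρ-cycle length = 6 (tail of 1 descent step not counted)

6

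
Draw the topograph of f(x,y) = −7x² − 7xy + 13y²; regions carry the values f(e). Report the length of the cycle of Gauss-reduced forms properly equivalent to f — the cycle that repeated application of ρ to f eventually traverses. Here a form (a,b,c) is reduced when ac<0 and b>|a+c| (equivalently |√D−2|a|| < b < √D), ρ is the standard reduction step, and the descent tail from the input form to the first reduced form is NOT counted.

D = 413, ⌊√D⌋ = 20
descent: ρ → (13,7,-7)  [lands on river]
river: ρ → (-7,7,13)
river: ρ → (13,19,-1)
river: ρ → (-1,19,13)
ρ-cycle length = 4 (tail of 1 descent step not counted)

4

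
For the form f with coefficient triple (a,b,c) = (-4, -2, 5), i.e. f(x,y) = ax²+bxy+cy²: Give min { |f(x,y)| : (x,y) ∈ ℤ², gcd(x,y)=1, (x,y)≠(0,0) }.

descent: ρ → (5,2,-4)  [lands on river]
river: ρ → (-4,6,3)
river: ρ → (3,6,-4)
river: ρ → (-4,2,5)
river: ρ → (5,8,-1)
river: ρ → (-1,8,5)
closes: descent 1, river 6
min |a| on river = 1

1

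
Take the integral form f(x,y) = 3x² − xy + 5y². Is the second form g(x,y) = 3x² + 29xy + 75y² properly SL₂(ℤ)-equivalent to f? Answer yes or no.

D₁ = -59, D₂ = -59
f: reduced (well bottom): (3,-1,5) with a≤c, −a<b≤a
g: translate: b→-1 (≡29 mod 6), so (3,29,75)→(3,-1,5)
g: reduced (well bottom): (3,-1,5) with a≤c, −a<b≤a
reduced forms (3, -1, 5) vs (3, -1, 5) ⇒ equivalent

yes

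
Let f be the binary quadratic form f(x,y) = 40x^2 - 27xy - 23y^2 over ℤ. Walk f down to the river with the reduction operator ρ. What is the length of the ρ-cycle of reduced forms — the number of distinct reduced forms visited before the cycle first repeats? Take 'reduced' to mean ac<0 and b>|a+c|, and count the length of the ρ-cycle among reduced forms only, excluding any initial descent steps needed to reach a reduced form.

D = 4409, ⌊√D⌋ = 66
descent: ρ → (-23,27,40)  [lands on river]
river: ρ → (40,53,-10)
river: ρ → (-10,47,55)
river: ρ → (55,63,-2)
river: ρ → (-2,65,23)
river: ρ → (23,27,-40)
river: ρ → (-40,53,10)
river: ρ → (10,47,-55)
river: ρ → (-55,63,2)
river: ρ → (2,65,-23)
ρ-cycle length = 10 (tail of 1 descent step not counted)

10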